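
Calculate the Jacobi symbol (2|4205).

-1

Pull out 2: since 4205 ≡ 5 (mod 8), (2/4205) = -1.
Reached (1/4205) = 1. Collecting the sign flips along the way, the symbol is -1.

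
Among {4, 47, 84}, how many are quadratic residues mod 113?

(4/113) = +1 → QR.
(47/113) = -1 → non-residue.
(84/113) = -1 → non-residue.
Total quadratic residues among the 3: 1.

1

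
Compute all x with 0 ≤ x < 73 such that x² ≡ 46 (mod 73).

22, 51

73 ≡ 1 (mod 4), so we find a root by search.
Trying successive values, 22² = 484 ≡ 46 (mod 73). The other root is 73 − 22 = 51.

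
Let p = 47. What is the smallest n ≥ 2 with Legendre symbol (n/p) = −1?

(2/47) = +1, so 2 is a residue.
(3/47) = +1, so 3 is a residue.
(4/47) = +1, so 4 is a residue.
(5/47) = −1, so 5 is the smallest positive non-residue mod 47.

5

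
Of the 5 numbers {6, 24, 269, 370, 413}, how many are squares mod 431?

2

(6/431) = +1 → QR.
(24/431) = +1 → QR.
(269/431) = -1 → non-residue.
(370/431) = -1 → non-residue.
(413/431) = -1 → non-residue.
Total quadratic residues among the 5: 2.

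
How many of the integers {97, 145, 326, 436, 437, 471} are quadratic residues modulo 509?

(97/509) = +1 → QR.
(145/509) = +1 → QR.
(326/509) = +1 → QR.
(436/509) = +1 → QR.
(437/509) = -1 → non-residue.
(471/509) = +1 → QR.
Total quadratic residues among the 6: 5.

5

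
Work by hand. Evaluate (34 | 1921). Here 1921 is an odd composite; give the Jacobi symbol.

0

Pull out 2: since 1921 ≡ 1 (mod 8), (2/1921) = +1.
Reciprocity: 17 ≡ 1 and 1921 ≡ 1 (mod 4), so (17/1921) = +(1921/17).
Reduce top mod 17: now compute (0/17).
Top reduces to 0: gcd > 1, so the symbol is 0.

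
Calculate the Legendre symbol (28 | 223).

1

Pull out 2^2: since 223 ≡ 7 (mod 8), (2/223) = +1, so (2/223)^2 = +1.
Reciprocity: 7 ≡ 3 and 223 ≡ 3 (mod 4), so (7/223) = −(223/7).
Reduce top mod 7: now compute (6/7).
Pull out 2: since 7 ≡ 7 (mod 8), (2/7) = +1.
Reciprocity: 3 ≡ 3 and 7 ≡ 3 (mod 4), so (3/7) = −(7/3).
Reduce top mod 3: now compute (1/3).
Reached (1/3) = 1. Collecting the sign flips along the way, the symbol is +1.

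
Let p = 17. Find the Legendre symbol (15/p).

Euler's criterion: (15/17) ≡ 15^8 (mod 17).
15^2 ≡ 4 (mod 17)
15^4 ≡ 16 (mod 17)
15^8 ≡ 1 (mod 17)
15^8 = 15^(8) ≡ 1 (mod 17).
Result is 1, so (15/17) = 1.

1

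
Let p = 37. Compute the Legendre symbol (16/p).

Euler's criterion: (16/37) ≡ 16^18 (mod 37).
16^2 ≡ 34 (mod 37)
16^4 ≡ 9 (mod 37)
16^8 ≡ 7 (mod 37)
16^16 ≡ 12 (mod 37)
16^18 = 16^(16+2) ≡ 1 (mod 37).
Result is 1, so (16/37) = 1.

1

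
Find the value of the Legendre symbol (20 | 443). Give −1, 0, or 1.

-1

Euler's criterion: (20/443) ≡ 20^221 (mod 443).
20^2 ≡ 400 (mod 443)
20^4 ≡ 77 (mod 443)
20^8 ≡ 170 (mod 443)
20^16 ≡ 105 (mod 443)
20^32 ≡ 393 (mod 443)
20^64 ≡ 285 (mod 443)
20^128 ≡ 156 (mod 443)
20^221 = 20^(128+64+16+8+4+1) ≡ 442 (mod 443).
Result is 442 ≡ −1, so (20/443) = −1.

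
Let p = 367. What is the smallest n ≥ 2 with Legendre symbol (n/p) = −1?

(2/367) = +1, so 2 is a residue.
(3/367) = −1, so 3 is the smallest positive non-residue mod 367.

3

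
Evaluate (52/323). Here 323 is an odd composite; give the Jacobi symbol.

Pull out 2^2: since 323 ≡ 3 (mod 8), (2/323) = -1, so (2/323)^2 = +1.
Reciprocity: 13 ≡ 1 and 323 ≡ 3 (mod 4), so (13/323) = +(323/13).
Reduce top mod 13: now compute (11/13).
Reciprocity: 11 ≡ 3 and 13 ≡ 1 (mod 4), so (11/13) = +(13/11).
Reduce top mod 11: now compute (2/11).
Pull out 2: since 11 ≡ 3 (mod 8), (2/11) = -1.
Reached (1/11) = 1. Collecting the sign flips along the way, the symbol is -1.

-1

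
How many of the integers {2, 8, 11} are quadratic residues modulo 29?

0

(2/29) = -1 → non-residue.
(8/29) = -1 → non-residue.
(11/29) = -1 → non-residue.
Total quadratic residues among the 3: 0.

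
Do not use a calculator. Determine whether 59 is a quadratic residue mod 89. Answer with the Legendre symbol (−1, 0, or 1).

Reciprocity: 59 ≡ 3 and 89 ≡ 1 (mod 4), so (59/89) = +(89/59).
Reduce top mod 59: now compute (30/59).
Pull out 2: since 59 ≡ 3 (mod 8), (2/59) = -1.
Reciprocity: 15 ≡ 3 and 59 ≡ 3 (mod 4), so (15/59) = −(59/15).
Reduce top mod 15: now compute (14/15).
Pull out 2: since 15 ≡ 7 (mod 8), (2/15) = +1.
Reciprocity: 7 ≡ 3 and 15 ≡ 3 (mod 4), so (7/15) = −(15/7).
Reduce top mod 7: now compute (1/7).
Reached (1/7) = 1. Collecting the sign flips along the way, the symbol is -1.

-1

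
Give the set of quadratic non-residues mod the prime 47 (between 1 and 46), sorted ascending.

5,10,11,13,15,19,20,22,23,26,29,30,31,33,35,38,39,40,41,43,44,45,46

Square k = 1,…,23 (k and 47−k give the same square):
1²=1, 2²=4, 3²=9, 4²=16, 5²=25, 6²=36, 7²≡2, 8²≡17, 9²≡34, 10²≡6, 11²≡27, 12²≡3, 13²≡28, 14²≡8, 15²≡37, 16²≡21, 17²≡7, 18²≡42, 19²≡32, 20²≡24, 21²≡18, 22²≡14, 23²≡12 (mod 47).
The residues are {1, 2, 3, 4, 6, 7, 8, 9, 12, 14, 16, 17, 18, 21, 24, 25, 27, 28, 32, 34, 36, 37, 42}; the non-residues are the remaining 23 nonzero classes.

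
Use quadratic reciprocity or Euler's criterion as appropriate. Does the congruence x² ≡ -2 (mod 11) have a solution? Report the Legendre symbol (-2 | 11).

1

First reduce: -2 ≡ 9 (mod 11).
Reciprocity: 9 ≡ 1 and 11 ≡ 3 (mod 4), so (9/11) = +(11/9).
Reduce top mod 9: now compute (2/9).
Pull out 2: since 9 ≡ 1 (mod 8), (2/9) = +1.
Reached (1/9) = 1. Collecting the sign flips along the way, the symbol is +1.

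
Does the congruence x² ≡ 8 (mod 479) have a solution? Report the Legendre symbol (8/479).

Pull out 2^3: since 479 ≡ 7 (mod 8), (2/479) = +1, so (2/479)^3 = +1.
Reached (1/479) = 1. Collecting the sign flips along the way, the symbol is +1.

1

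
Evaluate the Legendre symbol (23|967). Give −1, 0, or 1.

-1

Euler's criterion: (23/967) ≡ 23^483 (mod 967).
23^2 ≡ 529 (mod 967)
23^4 ≡ 378 (mod 967)
23^8 ≡ 735 (mod 967)
23^16 ≡ 639 (mod 967)
23^32 ≡ 247 (mod 967)
23^64 ≡ 88 (mod 967)
23^128 ≡ 8 (mod 967)
23^256 ≡ 64 (mod 967)
23^483 = 23^(256+128+64+32+2+1) ≡ 966 (mod 967).
Result is 966 ≡ −1, so (23/967) = −1.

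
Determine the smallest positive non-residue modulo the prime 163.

2

(2/163) = −1, so 2 is the smallest positive non-residue mod 163.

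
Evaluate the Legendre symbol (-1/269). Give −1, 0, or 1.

Euler's criterion: (-1/269) ≡ 268^134 (mod 269).
268^2 ≡ 1 (mod 269)
268^4 ≡ 1 (mod 269)
268^8 ≡ 1 (mod 269)
268^16 ≡ 1 (mod 269)
268^32 ≡ 1 (mod 269)
268^64 ≡ 1 (mod 269)
268^128 ≡ 1 (mod 269)
268^134 = 268^(128+4+2) ≡ 1 (mod 269).
Result is 1, so (-1/269) = 1.

1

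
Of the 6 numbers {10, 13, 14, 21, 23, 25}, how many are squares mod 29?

3

(10/29) = -1 → non-residue.
(13/29) = +1 → QR.
(14/29) = -1 → non-residue.
(21/29) = -1 → non-residue.
(23/29) = +1 → QR.
(25/29) = +1 → QR.
Total quadratic residues among the 6: 3.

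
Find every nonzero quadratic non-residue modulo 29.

2, 3, 8, 10, 11, 12, 14, 15, 17, 18, 19, 21, 26, 27

Square k = 1,…,14 (k and 29−k give the same square):
1²=1, 2²=4, 3²=9, 4²=16, 5²=25, 6²≡7, 7²≡20, 8²≡6, 9²≡23, 10²≡13, 11²≡5, 12²≡28, 13²≡24, 14²≡22 (mod 29).
The residues are {1, 4, 5, 6, 7, 9, 13, 16, 20, 22, 23, 24, 25, 28}; the non-residues are the remaining 14 nonzero classes.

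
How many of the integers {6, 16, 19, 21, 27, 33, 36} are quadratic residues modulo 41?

4

(6/41) = -1 → non-residue.
(16/41) = +1 → QR.
(19/41) = -1 → non-residue.
(21/41) = +1 → QR.
(27/41) = -1 → non-residue.
(33/41) = +1 → QR.
(36/41) = +1 → QR.
Total quadratic residues among the 7: 4.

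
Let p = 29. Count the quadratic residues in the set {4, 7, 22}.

3

(4/29) = +1 → QR.
(7/29) = +1 → QR.
(22/29) = +1 → QR.
Total quadratic residues among the 3: 3.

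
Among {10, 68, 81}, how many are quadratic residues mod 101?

(10/101) = -1 → non-residue.
(68/101) = +1 → QR.
(81/101) = +1 → QR.
Total quadratic residues among the 3: 2.

2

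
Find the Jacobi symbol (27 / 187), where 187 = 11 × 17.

-1

Reciprocity: 27 ≡ 3 and 187 ≡ 3 (mod 4), so (27/187) = −(187/27).
Reduce top mod 27: now compute (25/27).
Reciprocity: 25 ≡ 1 and 27 ≡ 3 (mod 4), so (25/27) = +(27/25).
Reduce top mod 25: now compute (2/25).
Pull out 2: since 25 ≡ 1 (mod 8), (2/25) = +1.
Reached (1/25) = 1. Collecting the sign flips along the way, the symbol is -1.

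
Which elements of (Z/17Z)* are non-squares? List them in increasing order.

3,5,6,7,10,11,12,14

Square k = 1,…,8 (k and 17−k give the same square):
1²=1, 2²=4, 3²=9, 4²=16, 5²≡8, 6²≡2, 7²≡15, 8²≡13 (mod 17).
The residues are {1, 2, 4, 8, 9, 13, 15, 16}; the non-residues are the remaining 8 nonzero classes.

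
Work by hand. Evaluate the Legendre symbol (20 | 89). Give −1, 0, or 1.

1

Pull out 2^2: since 89 ≡ 1 (mod 8), (2/89) = +1, so (2/89)^2 = +1.
Reciprocity: 5 ≡ 1 and 89 ≡ 1 (mod 4), so (5/89) = +(89/5).
Reduce top mod 5: now compute (4/5).
Pull out 2^2: since 5 ≡ 5 (mod 8), (2/5) = -1, so (2/5)^2 = +1.
Reached (1/5) = 1. Collecting the sign flips along the way, the symbol is +1.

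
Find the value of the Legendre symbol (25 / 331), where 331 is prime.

1

Euler's criterion: (25/331) ≡ 25^165 (mod 331).
25^2 ≡ 294 (mod 331)
25^4 ≡ 45 (mod 331)
25^8 ≡ 39 (mod 331)
25^16 ≡ 197 (mod 331)
25^32 ≡ 82 (mod 331)
25^64 ≡ 104 (mod 331)
25^128 ≡ 224 (mod 331)
25^165 = 25^(128+32+4+1) ≡ 1 (mod 331).
Result is 1, so (25/331) = 1.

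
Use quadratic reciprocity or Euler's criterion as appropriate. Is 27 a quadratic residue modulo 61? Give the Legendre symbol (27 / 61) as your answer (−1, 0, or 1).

Reciprocity: 27 ≡ 3 and 61 ≡ 1 (mod 4), so (27/61) = +(61/27).
Reduce top mod 27: now compute (7/27).
Reciprocity: 7 ≡ 3 and 27 ≡ 3 (mod 4), so (7/27) = −(27/7).
Reduce top mod 7: now compute (6/7).
Pull out 2: since 7 ≡ 7 (mod 8), (2/7) = +1.
Reciprocity: 3 ≡ 3 and 7 ≡ 3 (mod 4), so (3/7) = −(7/3).
Reduce top mod 3: now compute (1/3).
Reached (1/3) = 1. Collecting the sign flips along the way, the symbol is +1.

1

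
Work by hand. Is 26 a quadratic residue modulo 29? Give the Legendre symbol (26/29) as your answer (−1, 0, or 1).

Pull out 2: since 29 ≡ 5 (mod 8), (2/29) = -1.
Reciprocity: 13 ≡ 1 and 29 ≡ 1 (mod 4), so (13/29) = +(29/13).
Reduce top mod 13: now compute (3/13).
Reciprocity: 3 ≡ 3 and 13 ≡ 1 (mod 4), so (3/13) = +(13/3).
Reduce top mod 3: now compute (1/3).
Reached (1/3) = 1. Collecting the sign flips along the way, the symbol is -1.

-1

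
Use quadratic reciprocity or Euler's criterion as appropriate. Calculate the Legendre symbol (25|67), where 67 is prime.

1

Reciprocity: 25 ≡ 1 and 67 ≡ 3 (mod 4), so (25/67) = +(67/25).
Reduce top mod 25: now compute (17/25).
Reciprocity: 17 ≡ 1 and 25 ≡ 1 (mod 4), so (17/25) = +(25/17).
Reduce top mod 17: now compute (8/17).
Pull out 2^3: since 17 ≡ 1 (mod 8), (2/17) = +1, so (2/17)^3 = +1.
Reached (1/17) = 1. Collecting the sign flips along the way, the symbol is +1.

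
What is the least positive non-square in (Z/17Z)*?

(2/17) = +1, so 2 is a residue.
(3/17) = −1, so 3 is the smallest positive non-residue mod 17.

3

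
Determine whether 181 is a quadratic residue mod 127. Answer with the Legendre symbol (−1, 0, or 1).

Euler's criterion: (181/127) ≡ 54^63 (mod 127).
54^2 ≡ 122 (mod 127)
54^4 ≡ 25 (mod 127)
54^8 ≡ 117 (mod 127)
54^16 ≡ 100 (mod 127)
54^32 ≡ 94 (mod 127)
54^63 = 54^(32+16+8+4+2+1) ≡ 126 (mod 127).
Result is 126 ≡ −1, so (181/127) = −1.

-1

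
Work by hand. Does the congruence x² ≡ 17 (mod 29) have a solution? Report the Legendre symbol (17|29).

Reciprocity: 17 ≡ 1 and 29 ≡ 1 (mod 4), so (17/29) = +(29/17).
Reduce top mod 17: now compute (12/17).
Pull out 2^2: since 17 ≡ 1 (mod 8), (2/17) = +1, so (2/17)^2 = +1.
Reciprocity: 3 ≡ 3 and 17 ≡ 1 (mod 4), so (3/17) = +(17/3).
Reduce top mod 3: now compute (2/3).
Pull out 2: since 3 ≡ 3 (mod 8), (2/3) = -1.
Reached (1/3) = 1. Collecting the sign flips along the way, the symbol is -1.

-1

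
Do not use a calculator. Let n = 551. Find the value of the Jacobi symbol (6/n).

Pull out 2: since 551 ≡ 7 (mod 8), (2/551) = +1.
Reciprocity: 3 ≡ 3 and 551 ≡ 3 (mod 4), so (3/551) = −(551/3).
Reduce top mod 3: now compute (2/3).
Pull out 2: since 3 ≡ 3 (mod 8), (2/3) = -1.
Reached (1/3) = 1. Collecting the sign flips along the way, the symbol is +1.

1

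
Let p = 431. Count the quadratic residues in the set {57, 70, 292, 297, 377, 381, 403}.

(57/431) = +1 → QR.
(70/431) = -1 → non-residue.
(292/431) = -1 → non-residue.
(297/431) = +1 → QR.
(377/431) = -1 → non-residue.
(381/431) = -1 → non-residue.
(403/431) = +1 → QR.
Total quadratic residues among the 7: 3.

3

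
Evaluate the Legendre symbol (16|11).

1

Euler's criterion: (16/11) ≡ 5^5 (mod 11).
5^2 ≡ 3 (mod 11)
5^4 ≡ 9 (mod 11)
5^5 = 5^(4+1) ≡ 1 (mod 11).
Result is 1, so (16/11) = 1.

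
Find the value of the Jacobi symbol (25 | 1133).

Reciprocity: 25 ≡ 1 and 1133 ≡ 1 (mod 4), so (25/1133) = +(1133/25).
Reduce top mod 25: now compute (8/25).
Pull out 2^3: since 25 ≡ 1 (mod 8), (2/25) = +1, so (2/25)^3 = +1.
Reached (1/25) = 1. Collecting the sign flips along the way, the symbol is +1.

1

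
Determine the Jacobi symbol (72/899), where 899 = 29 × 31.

Pull out 2^3: since 899 ≡ 3 (mod 8), (2/899) = -1, so (2/899)^3 = -1.
Reciprocity: 9 ≡ 1 and 899 ≡ 3 (mod 4), so (9/899) = +(899/9).
Reduce top mod 9: now compute (8/9).
Pull out 2^3: since 9 ≡ 1 (mod 8), (2/9) = +1, so (2/9)^3 = +1.
Reached (1/9) = 1. Collecting the sign flips along the way, the symbol is -1.

-1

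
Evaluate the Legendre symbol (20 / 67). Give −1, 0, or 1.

Euler's criterion: (20/67) ≡ 20^33 (mod 67).
20^2 ≡ 65 (mod 67)
20^4 ≡ 4 (mod 67)
20^8 ≡ 16 (mod 67)
20^16 ≡ 55 (mod 67)
20^32 ≡ 10 (mod 67)
20^33 = 20^(32+1) ≡ 66 (mod 67).
Result is 66 ≡ −1, so (20/67) = −1.

-1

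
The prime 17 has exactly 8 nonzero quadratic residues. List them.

Square k = 1,…,8 (k and 17−k give the same square):
1²=1, 2²=4, 3²=9, 4²=16, 5²≡8, 6²≡2, 7²≡15, 8²≡13 (mod 17).
So the quadratic residues mod 17 are {1, 2, 4, 8, 9, 13, 15, 16}.

1 2 4 8 9 13 15 16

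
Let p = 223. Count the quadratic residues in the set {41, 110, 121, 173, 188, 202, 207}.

(41/223) = +1 → QR.
(110/223) = +1 → QR.
(121/223) = +1 → QR.
(173/223) = -1 → non-residue.
(188/223) = +1 → QR.
(202/223) = +1 → QR.
(207/223) = -1 → non-residue.
Total quadratic residues among the 7: 5.

5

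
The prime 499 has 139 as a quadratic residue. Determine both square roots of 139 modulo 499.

Since 499 ≡ 3 (mod 4), a square root of 139 is 139^((499+1)/4) = 139^125 mod 499.
Repeated squaring: 139^2≡359, 139^4≡139, 139^8≡359, 139^16≡139, 139^32≡359, 139^64≡139 (mod 499).
139^125 = 139^(64+32+16+8+4+1) ≡ 359 (mod 499).
Check: 359² = 128881 ≡ 139 (mod 499). The two roots are 140 and 359.

140, 359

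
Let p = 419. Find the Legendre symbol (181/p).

Euler's criterion: (181/419) ≡ 181^209 (mod 419).
181^2 ≡ 79 (mod 419)
181^4 ≡ 375 (mod 419)
181^8 ≡ 260 (mod 419)
181^16 ≡ 141 (mod 419)
181^32 ≡ 188 (mod 419)
181^64 ≡ 148 (mod 419)
181^128 ≡ 116 (mod 419)
181^209 = 181^(128+64+16+1) ≡ 418 (mod 419).
Result is 418 ≡ −1, so (181/419) = −1.

-1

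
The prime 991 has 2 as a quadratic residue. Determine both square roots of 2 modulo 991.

Since 991 ≡ 3 (mod 4), a square root of 2 is 2^((991+1)/4) = 2^248 mod 991.
Repeated squaring: 2^2≡4, 2^4≡16, 2^8≡256, 2^16≡130, 2^32≡53, 2^64≡827, 2^128≡139 (mod 991).
2^248 = 2^(128+64+32+16+8) ≡ 420 (mod 991).
Check: 420² = 176400 ≡ 2 (mod 991). The two roots are 420 and 571.

420, 571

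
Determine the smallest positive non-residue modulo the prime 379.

2

(2/379) = −1, so 2 is the smallest positive non-residue mod 379.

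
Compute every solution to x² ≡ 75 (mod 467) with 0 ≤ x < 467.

Since 467 ≡ 3 (mod 4), a square root of 75 is 75^((467+1)/4) = 75^117 mod 467.
Repeated squaring: 75^2≡21, 75^4≡441, 75^8≡209, 75^16≡250, 75^32≡389, 75^64≡13 (mod 467).
75^117 = 75^(64+32+16+4+1) ≡ 363 (mod 467).
Check: 363² = 131769 ≡ 75 (mod 467). The two roots are 104 and 363.

104, 363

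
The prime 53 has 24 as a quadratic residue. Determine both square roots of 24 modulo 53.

53 ≡ 1 (mod 4), so we find a root by search.
Trying successive values, 17² = 289 ≡ 24 (mod 53). The other root is 53 − 17 = 36.

17, 36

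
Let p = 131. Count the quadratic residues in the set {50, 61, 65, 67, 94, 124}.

3

(50/131) = -1 → non-residue.
(61/131) = +1 → QR.
(65/131) = +1 → QR.
(67/131) = -1 → non-residue.
(94/131) = +1 → QR.
(124/131) = -1 → non-residue.
Total quadratic residues among the 6: 3.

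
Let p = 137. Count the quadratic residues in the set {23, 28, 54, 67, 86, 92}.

(23/137) = -1 → non-residue.
(28/137) = +1 → QR.
(54/137) = -1 → non-residue.
(67/137) = -1 → non-residue.
(86/137) = -1 → non-residue.
(92/137) = -1 → non-residue.
Total quadratic residues among the 6: 1.

1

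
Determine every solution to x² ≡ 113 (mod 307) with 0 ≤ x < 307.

128, 179

Since 307 ≡ 3 (mod 4), a square root of 113 is 113^((307+1)/4) = 113^77 mod 307.
Repeated squaring: 113^2≡182, 113^4≡275, 113^8≡103, 113^16≡171, 113^32≡76, 113^64≡250 (mod 307).
113^77 = 113^(64+8+4+1) ≡ 179 (mod 307).
Check: 179² = 32041 ≡ 113 (mod 307). The two roots are 128 and 179.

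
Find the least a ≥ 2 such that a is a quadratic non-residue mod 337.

(2/337) = +1, so 2 is a residue.
(3/337) = +1, so 3 is a residue.
(4/337) = +1, so 4 is a residue.
(5/337) = −1, so 5 is the smallest positive non-residue mod 337.

5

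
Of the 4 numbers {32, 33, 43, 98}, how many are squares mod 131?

2

(32/131) = -1 → non-residue.
(33/131) = +1 → QR.
(43/131) = +1 → QR.
(98/131) = -1 → non-residue.
Total quadratic residues among the 4: 2.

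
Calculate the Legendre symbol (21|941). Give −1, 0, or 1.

1

Euler's criterion: (21/941) ≡ 21^470 (mod 941).
21^2 ≡ 441 (mod 941)
21^4 ≡ 635 (mod 941)
21^8 ≡ 477 (mod 941)
21^16 ≡ 748 (mod 941)
21^32 ≡ 550 (mod 941)
21^64 ≡ 439 (mod 941)
21^128 ≡ 757 (mod 941)
21^256 ≡ 921 (mod 941)
21^470 = 21^(256+128+64+16+4+2) ≡ 1 (mod 941).
Result is 1, so (21/941) = 1.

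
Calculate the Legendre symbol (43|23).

First reduce: 43 ≡ 20 (mod 23).
Pull out 2^2: since 23 ≡ 7 (mod 8), (2/23) = +1, so (2/23)^2 = +1.
Reciprocity: 5 ≡ 1 and 23 ≡ 3 (mod 4), so (5/23) = +(23/5).
Reduce top mod 5: now compute (3/5).
Reciprocity: 3 ≡ 3 and 5 ≡ 1 (mod 4), so (3/5) = +(5/3).
Reduce top mod 3: now compute (2/3).
Pull out 2: since 3 ≡ 3 (mod 8), (2/3) = -1.
Reached (1/3) = 1. Collecting the sign flips along the way, the symbol is -1.

-1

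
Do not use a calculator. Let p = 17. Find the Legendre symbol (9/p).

1

Euler's criterion: (9/17) ≡ 9^8 (mod 17).
9^2 ≡ 13 (mod 17)
9^4 ≡ 16 (mod 17)
9^8 ≡ 1 (mod 17)
9^8 = 9^(8) ≡ 1 (mod 17).
Result is 1, so (9/17) = 1.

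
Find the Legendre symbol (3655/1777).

-1

First reduce: 3655 ≡ 101 (mod 1777).
Reciprocity: 101 ≡ 1 and 1777 ≡ 1 (mod 4), so (101/1777) = +(1777/101).
Reduce top mod 101: now compute (60/101).
Pull out 2^2: since 101 ≡ 5 (mod 8), (2/101) = -1, so (2/101)^2 = +1.
Reciprocity: 15 ≡ 3 and 101 ≡ 1 (mod 4), so (15/101) = +(101/15).
Reduce top mod 15: now compute (11/15).
Reciprocity: 11 ≡ 3 and 15 ≡ 3 (mod 4), so (11/15) = −(15/11).
Reduce top mod 11: now compute (4/11).
Pull out 2^2: since 11 ≡ 3 (mod 8), (2/11) = -1, so (2/11)^2 = +1.
Reached (1/11) = 1. Collecting the sign flips along the way, the symbol is -1.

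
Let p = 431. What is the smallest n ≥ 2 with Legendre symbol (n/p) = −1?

(2/431) = +1, so 2 is a residue.
(3/431) = +1, so 3 is a residue.
(4/431) = +1, so 4 is a residue.
(5/431) = +1, so 5 is a residue.
(6/431) = +1, so 6 is a residue.
(7/431) = −1, so 7 is the smallest positive non-residue mod 431.

7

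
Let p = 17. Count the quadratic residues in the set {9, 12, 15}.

2

(9/17) = +1 → QR.
(12/17) = -1 → non-residue.
(15/17) = +1 → QR.
Total quadratic residues among the 3: 2.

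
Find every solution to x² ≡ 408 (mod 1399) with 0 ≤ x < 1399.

101, 1298

Since 1399 ≡ 3 (mod 4), a square root of 408 is 408^((1399+1)/4) = 408^350 mod 1399.
Repeated squaring: 408^2≡1382, 408^4≡289, 408^8≡980, 408^16≡686, 408^32≡532, 408^64≡426, 408^128≡1005, 408^256≡1346 (mod 1399).
408^350 = 408^(256+64+16+8+4+2) ≡ 1298 (mod 1399).
Check: 1298² = 1684804 ≡ 408 (mod 1399). The two roots are 101 and 1298.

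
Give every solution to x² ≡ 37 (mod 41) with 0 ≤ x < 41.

41 ≡ 1 (mod 4), so we find a root by search.
Trying successive values, 18² = 324 ≡ 37 (mod 41). The other root is 41 − 18 = 23.

18, 23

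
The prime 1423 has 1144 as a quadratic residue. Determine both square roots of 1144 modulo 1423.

631, 792

Since 1423 ≡ 3 (mod 4), a square root of 1144 is 1144^((1423+1)/4) = 1144^356 mod 1423.
Repeated squaring: 1144^2≡999, 1144^4≡478, 1144^8≡804, 1144^16≡374, 1144^32≡422, 1144^64≡209, 1144^128≡991, 1144^256≡211 (mod 1423).
1144^356 = 1144^(256+64+32+4) ≡ 631 (mod 1423).
Check: 631² = 398161 ≡ 1144 (mod 1423). The two roots are 631 and 792.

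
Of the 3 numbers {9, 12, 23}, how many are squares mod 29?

(9/29) = +1 → QR.
(12/29) = -1 → non-residue.
(23/29) = +1 → QR.
Total quadratic residues among the 3: 2.

2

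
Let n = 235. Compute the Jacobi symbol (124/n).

Pull out 2^2: since 235 ≡ 3 (mod 8), (2/235) = -1, so (2/235)^2 = +1.
Reciprocity: 31 ≡ 3 and 235 ≡ 3 (mod 4), so (31/235) = −(235/31).
Reduce top mod 31: now compute (18/31).
Pull out 2: since 31 ≡ 7 (mod 8), (2/31) = +1.
Reciprocity: 9 ≡ 1 and 31 ≡ 3 (mod 4), so (9/31) = +(31/9).
Reduce top mod 9: now compute (4/9).
Pull out 2^2: since 9 ≡ 1 (mod 8), (2/9) = +1, so (2/9)^2 = +1.
Reached (1/9) = 1. Collecting the sign flips along the way, the symbol is -1.

-1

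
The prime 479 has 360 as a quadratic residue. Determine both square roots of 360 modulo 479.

Since 479 ≡ 3 (mod 4), a square root of 360 is 360^((479+1)/4) = 360^120 mod 479.
Repeated squaring: 360^2≡270, 360^4≡92, 360^8≡321, 360^16≡56, 360^32≡262, 360^64≡147 (mod 479).
360^120 = 360^(64+32+16+8) ≡ 224 (mod 479).
Check: 224² = 50176 ≡ 360 (mod 479). The two roots are 224 and 255.

224, 255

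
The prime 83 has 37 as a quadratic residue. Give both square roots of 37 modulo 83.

28, 55

Since 83 ≡ 3 (mod 4), a square root of 37 is 37^((83+1)/4) = 37^21 mod 83.
Repeated squaring: 37^2≡41, 37^4≡21, 37^8≡26, 37^16≡12 (mod 83).
37^21 = 37^(16+4+1) ≡ 28 (mod 83).
Check: 28² = 784 ≡ 37 (mod 83). The two roots are 28 and 55.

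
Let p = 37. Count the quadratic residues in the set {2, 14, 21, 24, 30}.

2

(2/37) = -1 → non-residue.
(14/37) = -1 → non-residue.
(21/37) = +1 → QR.
(24/37) = -1 → non-residue.
(30/37) = +1 → QR.
Total quadratic residues among the 5: 2.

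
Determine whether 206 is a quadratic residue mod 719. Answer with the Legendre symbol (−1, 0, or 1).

1

Pull out 2: since 719 ≡ 7 (mod 8), (2/719) = +1.
Reciprocity: 103 ≡ 3 and 719 ≡ 3 (mod 4), so (103/719) = −(719/103).
Reduce top mod 103: now compute (101/103).
Reciprocity: 101 ≡ 1 and 103 ≡ 3 (mod 4), so (101/103) = +(103/101).
Reduce top mod 101: now compute (2/101).
Pull out 2: since 101 ≡ 5 (mod 8), (2/101) = -1.
Reached (1/101) = 1. Collecting the sign flips along the way, the symbol is +1.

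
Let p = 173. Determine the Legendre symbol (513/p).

Euler's criterion: (513/173) ≡ 167^86 (mod 173).
167^2 ≡ 36 (mod 173)
167^4 ≡ 85 (mod 173)
167^8 ≡ 132 (mod 173)
167^16 ≡ 124 (mod 173)
167^32 ≡ 152 (mod 173)
167^64 ≡ 95 (mod 173)
167^86 = 167^(64+16+4+2) ≡ 1 (mod 173).
Result is 1, so (513/173) = 1.

1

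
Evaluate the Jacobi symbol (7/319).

-1

Reciprocity: 7 ≡ 3 and 319 ≡ 3 (mod 4), so (7/319) = −(319/7).
Reduce top mod 7: now compute (4/7).
Pull out 2^2: since 7 ≡ 7 (mod 8), (2/7) = +1, so (2/7)^2 = +1.
Reached (1/7) = 1. Collecting the sign flips along the way, the symbol is -1.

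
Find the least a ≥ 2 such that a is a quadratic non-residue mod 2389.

2

(2/2389) = −1, so 2 is the smallest positive non-residue mod 2389.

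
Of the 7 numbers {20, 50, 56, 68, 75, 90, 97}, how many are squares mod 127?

(20/127) = -1 → non-residue.
(50/127) = +1 → QR.
(56/127) = -1 → non-residue.
(68/127) = +1 → QR.
(75/127) = -1 → non-residue.
(90/127) = -1 → non-residue.
(97/127) = -1 → non-residue.
Total quadratic residues among the 7: 2.

2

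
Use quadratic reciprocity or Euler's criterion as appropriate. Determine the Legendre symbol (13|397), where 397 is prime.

Euler's criterion: (13/397) ≡ 13^198 (mod 397).
13^2 ≡ 169 (mod 397)
13^4 ≡ 374 (mod 397)
13^8 ≡ 132 (mod 397)
13^16 ≡ 353 (mod 397)
13^32 ≡ 348 (mod 397)
13^64 ≡ 19 (mod 397)
13^128 ≡ 361 (mod 397)
13^198 = 13^(128+64+4+2) ≡ 396 (mod 397).
Result is 396 ≡ −1, so (13/397) = −1.

-1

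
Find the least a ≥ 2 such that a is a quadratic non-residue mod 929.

3

(2/929) = +1, so 2 is a residue.
(3/929) = −1, so 3 is the smallest positive non-residue mod 929.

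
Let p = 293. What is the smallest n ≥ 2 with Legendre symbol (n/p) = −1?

(2/293) = −1, so 2 is the smallest positive non-residue mod 293.

2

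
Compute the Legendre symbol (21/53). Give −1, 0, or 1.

-1

Reciprocity: 21 ≡ 1 and 53 ≡ 1 (mod 4), so (21/53) = +(53/21).
Reduce top mod 21: now compute (11/21).
Reciprocity: 11 ≡ 3 and 21 ≡ 1 (mod 4), so (11/21) = +(21/11).
Reduce top mod 11: now compute (10/11).
Pull out 2: since 11 ≡ 3 (mod 8), (2/11) = -1.
Reciprocity: 5 ≡ 1 and 11 ≡ 3 (mod 4), so (5/11) = +(11/5).
Reduce top mod 5: now compute (1/5).
Reached (1/5) = 1. Collecting the sign flips along the way, the symbol is -1.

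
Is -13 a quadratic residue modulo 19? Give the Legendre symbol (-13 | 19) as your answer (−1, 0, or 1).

1

First reduce: -13 ≡ 6 (mod 19).
Pull out 2: since 19 ≡ 3 (mod 8), (2/19) = -1.
Reciprocity: 3 ≡ 3 and 19 ≡ 3 (mod 4), so (3/19) = −(19/3).
Reduce top mod 3: now compute (1/3).
Reached (1/3) = 1. Collecting the sign flips along the way, the symbol is +1.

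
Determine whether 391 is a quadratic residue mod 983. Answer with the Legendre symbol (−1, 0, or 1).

-1

Euler's criterion: (391/983) ≡ 391^491 (mod 983).
391^2 ≡ 516 (mod 983)
391^4 ≡ 846 (mod 983)
391^8 ≡ 92 (mod 983)
391^16 ≡ 600 (mod 983)
391^32 ≡ 222 (mod 983)
391^64 ≡ 134 (mod 983)
391^128 ≡ 262 (mod 983)
391^256 ≡ 817 (mod 983)
391^491 = 391^(256+128+64+32+8+2+1) ≡ 982 (mod 983).
Result is 982 ≡ −1, so (391/983) = −1.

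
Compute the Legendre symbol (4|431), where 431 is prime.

Pull out 2^2: since 431 ≡ 7 (mod 8), (2/431) = +1, so (2/431)^2 = +1.
Reached (1/431) = 1. Collecting the sign flips along the way, the symbol is +1.

1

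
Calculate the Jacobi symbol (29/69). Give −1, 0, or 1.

Reciprocity: 29 ≡ 1 and 69 ≡ 1 (mod 4), so (29/69) = +(69/29).
Reduce top mod 29: now compute (11/29).
Reciprocity: 11 ≡ 3 and 29 ≡ 1 (mod 4), so (11/29) = +(29/11).
Reduce top mod 11: now compute (7/11).
Reciprocity: 7 ≡ 3 and 11 ≡ 3 (mod 4), so (7/11) = −(11/7).
Reduce top mod 7: now compute (4/7).
Pull out 2^2: since 7 ≡ 7 (mod 8), (2/7) = +1, so (2/7)^2 = +1.
Reached (1/7) = 1. Collecting the sign flips along the way, the symbol is -1.

-1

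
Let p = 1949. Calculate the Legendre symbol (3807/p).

-1

First reduce: 3807 ≡ 1858 (mod 1949).
Pull out 2: since 1949 ≡ 5 (mod 8), (2/1949) = -1.
Reciprocity: 929 ≡ 1 and 1949 ≡ 1 (mod 4), so (929/1949) = +(1949/929).
Reduce top mod 929: now compute (91/929).
Reciprocity: 91 ≡ 3 and 929 ≡ 1 (mod 4), so (91/929) = +(929/91).
Reduce top mod 91: now compute (19/91).
Reciprocity: 19 ≡ 3 and 91 ≡ 3 (mod 4), so (19/91) = −(91/19).
Reduce top mod 19: now compute (15/19).
Reciprocity: 15 ≡ 3 and 19 ≡ 3 (mod 4), so (15/19) = −(19/15).
Reduce top mod 15: now compute (4/15).
Pull out 2^2: since 15 ≡ 7 (mod 8), (2/15) = +1, so (2/15)^2 = +1.
Reached (1/15) = 1. Collecting the sign flips along the way, the symbol is -1.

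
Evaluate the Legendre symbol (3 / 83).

Reciprocity: 3 ≡ 3 and 83 ≡ 3 (mod 4), so (3/83) = −(83/3).
Reduce top mod 3: now compute (2/3).
Pull out 2: since 3 ≡ 3 (mod 8), (2/3) = -1.
Reached (1/3) = 1. Collecting the sign flips along the way, the symbol is +1.

1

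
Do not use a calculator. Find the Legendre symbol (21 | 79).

1

Reciprocity: 21 ≡ 1 and 79 ≡ 3 (mod 4), so (21/79) = +(79/21).
Reduce top mod 21: now compute (16/21).
Pull out 2^4: since 21 ≡ 5 (mod 8), (2/21) = -1, so (2/21)^4 = +1.
Reached (1/21) = 1. Collecting the sign flips along the way, the symbol is +1.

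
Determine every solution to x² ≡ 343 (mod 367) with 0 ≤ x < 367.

38, 329

Since 367 ≡ 3 (mod 4), a square root of 343 is 343^((367+1)/4) = 343^92 mod 367.
Repeated squaring: 343^2≡209, 343^4≡8, 343^8≡64, 343^16≡59, 343^32≡178, 343^64≡122 (mod 367).
343^92 = 343^(64+16+8+4) ≡ 329 (mod 367).
Check: 329² = 108241 ≡ 343 (mod 367). The two roots are 38 and 329.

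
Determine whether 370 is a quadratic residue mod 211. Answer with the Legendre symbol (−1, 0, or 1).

Euler's criterion: (370/211) ≡ 159^105 (mod 211).
159^2 ≡ 172 (mod 211)
159^4 ≡ 44 (mod 211)
159^8 ≡ 37 (mod 211)
159^16 ≡ 103 (mod 211)
159^32 ≡ 59 (mod 211)
159^64 ≡ 105 (mod 211)
159^105 = 159^(64+32+8+1) ≡ 210 (mod 211).
Result is 210 ≡ −1, so (370/211) = −1.

-1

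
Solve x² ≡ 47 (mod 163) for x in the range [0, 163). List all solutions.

79, 84

Since 163 ≡ 3 (mod 4), a square root of 47 is 47^((163+1)/4) = 47^41 mod 163.
Repeated squaring: 47^2≡90, 47^4≡113, 47^8≡55, 47^16≡91, 47^32≡131 (mod 163).
47^41 = 47^(32+8+1) ≡ 84 (mod 163).
Check: 84² = 7056 ≡ 47 (mod 163). The two roots are 79 and 84.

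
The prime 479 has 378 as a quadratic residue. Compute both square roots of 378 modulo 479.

162, 317

Since 479 ≡ 3 (mod 4), a square root of 378 is 378^((479+1)/4) = 378^120 mod 479.
Repeated squaring: 378^2≡142, 378^4≡46, 378^8≡200, 378^16≡243, 378^32≡132, 378^64≡180 (mod 479).
378^120 = 378^(64+32+16+8) ≡ 162 (mod 479).
Check: 162² = 26244 ≡ 378 (mod 479). The two roots are 162 and 317.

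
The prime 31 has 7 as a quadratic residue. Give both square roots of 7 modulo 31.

Since 31 ≡ 3 (mod 4), a square root of 7 is 7^((31+1)/4) = 7^8 mod 31.
Repeated squaring: 7^2≡18, 7^4≡14, 7^8≡10 (mod 31).
7^8 = 7^(8) ≡ 10 (mod 31).
Check: 10² = 100 ≡ 7 (mod 31). The two roots are 10 and 21.

10, 21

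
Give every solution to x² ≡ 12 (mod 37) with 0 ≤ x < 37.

37 ≡ 1 (mod 4), so we find a root by search.
Trying successive values, 7² = 49 ≡ 12 (mod 37). The other root is 37 − 7 = 30.

7, 30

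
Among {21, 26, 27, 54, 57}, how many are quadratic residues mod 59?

4

(21/59) = +1 → QR.
(26/59) = +1 → QR.
(27/59) = +1 → QR.
(54/59) = -1 → non-residue.
(57/59) = +1 → QR.
Total quadratic residues among the 5: 4.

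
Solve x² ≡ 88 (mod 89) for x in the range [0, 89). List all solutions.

34, 55

89 ≡ 1 (mod 4), so we find a root by search.
Trying successive values, 34² = 1156 ≡ 88 (mod 89). The other root is 89 − 34 = 55.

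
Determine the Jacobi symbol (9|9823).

1

Reciprocity: 9 ≡ 1 and 9823 ≡ 3 (mod 4), so (9/9823) = +(9823/9).
Reduce top mod 9: now compute (4/9).
Pull out 2^2: since 9 ≡ 1 (mod 8), (2/9) = +1, so (2/9)^2 = +1.
Reached (1/9) = 1. Collecting the sign flips along the way, the symbol is +1.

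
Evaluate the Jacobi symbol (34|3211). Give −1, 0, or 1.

Pull out 2: since 3211 ≡ 3 (mod 8), (2/3211) = -1.
Reciprocity: 17 ≡ 1 and 3211 ≡ 3 (mod 4), so (17/3211) = +(3211/17).
Reduce top mod 17: now compute (15/17).
Reciprocity: 15 ≡ 3 and 17 ≡ 1 (mod 4), so (15/17) = +(17/15).
Reduce top mod 15: now compute (2/15).
Pull out 2: since 15 ≡ 7 (mod 8), (2/15) = +1.
Reached (1/15) = 1. Collecting the sign flips along the way, the symbol is -1.

-1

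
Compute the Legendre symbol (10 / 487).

-1

Pull out 2: since 487 ≡ 7 (mod 8), (2/487) = +1.
Reciprocity: 5 ≡ 1 and 487 ≡ 3 (mod 4), so (5/487) = +(487/5).
Reduce top mod 5: now compute (2/5).
Pull out 2: since 5 ≡ 5 (mod 8), (2/5) = -1.
Reached (1/5) = 1. Collecting the sign flips along the way, the symbol is -1.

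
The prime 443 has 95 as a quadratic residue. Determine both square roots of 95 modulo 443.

Since 443 ≡ 3 (mod 4), a square root of 95 is 95^((443+1)/4) = 95^111 mod 443.
Repeated squaring: 95^2≡165, 95^4≡202, 95^8≡48, 95^16≡89, 95^32≡390, 95^64≡151 (mod 443).
95^111 = 95^(64+32+8+4+2+1) ≡ 192 (mod 443).
Check: 192² = 36864 ≡ 95 (mod 443). The two roots are 192 and 251.

192, 251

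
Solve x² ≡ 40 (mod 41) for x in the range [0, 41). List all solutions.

9, 32

41 ≡ 1 (mod 4), so we find a root by search.
Trying successive values, 9² = 81 ≡ 40 (mod 41). The other root is 41 − 9 = 32.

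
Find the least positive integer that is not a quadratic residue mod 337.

5

(2/337) = +1, so 2 is a residue.
(3/337) = +1, so 3 is a residue.
(4/337) = +1, so 4 is a residue.
(5/337) = −1, so 5 is the smallest positive non-residue mod 337.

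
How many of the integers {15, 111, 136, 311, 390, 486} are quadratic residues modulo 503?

(15/503) = -1 → non-residue.
(111/503) = -1 → non-residue.
(136/503) = -1 → non-residue.
(311/503) = -1 → non-residue.
(390/503) = -1 → non-residue.
(486/503) = +1 → QR.
Total quadratic residues among the 6: 1.

1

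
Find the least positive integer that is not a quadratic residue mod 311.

11

(2/311) = +1, so 2 is a residue.
(3/311) = +1, so 3 is a residue.
(4/311) = +1, so 4 is a residue.
(5/311) = +1, so 5 is a residue.
(6/311) = +1, so 6 is a residue.
(7/311) = +1, so 7 is a residue.
(8/311) = +1, so 8 is a residue.
(9/311) = +1, so 9 is a residue.
(10/311) = +1, so 10 is a residue.
(11/311) = −1, so 11 is the smallest positive non-residue mod 311.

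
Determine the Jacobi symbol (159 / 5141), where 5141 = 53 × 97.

0

Reciprocity: 159 ≡ 3 and 5141 ≡ 1 (mod 4), so (159/5141) = +(5141/159).
Reduce top mod 159: now compute (53/159).
Reciprocity: 53 ≡ 1 and 159 ≡ 3 (mod 4), so (53/159) = +(159/53).
Reduce top mod 53: now compute (0/53).
Top reduces to 0: gcd > 1, so the symbol is 0.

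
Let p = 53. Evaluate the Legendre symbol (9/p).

Reciprocity: 9 ≡ 1 and 53 ≡ 1 (mod 4), so (9/53) = +(53/9).
Reduce top mod 9: now compute (8/9).
Pull out 2^3: since 9 ≡ 1 (mod 8), (2/9) = +1, so (2/9)^3 = +1.
Reached (1/9) = 1. Collecting the sign flips along the way, the symbol is +1.

1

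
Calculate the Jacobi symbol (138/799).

-1

Pull out 2: since 799 ≡ 7 (mod 8), (2/799) = +1.
Reciprocity: 69 ≡ 1 and 799 ≡ 3 (mod 4), so (69/799) = +(799/69).
Reduce top mod 69: now compute (40/69).
Pull out 2^3: since 69 ≡ 5 (mod 8), (2/69) = -1, so (2/69)^3 = -1.
Reciprocity: 5 ≡ 1 and 69 ≡ 1 (mod 4), so (5/69) = +(69/5).
Reduce top mod 5: now compute (4/5).
Pull out 2^2: since 5 ≡ 5 (mod 8), (2/5) = -1, so (2/5)^2 = +1.
Reached (1/5) = 1. Collecting the sign flips along the way, the symbol is -1.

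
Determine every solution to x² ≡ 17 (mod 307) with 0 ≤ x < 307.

Since 307 ≡ 3 (mod 4), a square root of 17 is 17^((307+1)/4) = 17^77 mod 307.
Repeated squaring: 17^2≡289, 17^4≡17, 17^8≡289, 17^16≡17, 17^32≡289, 17^64≡17 (mod 307).
17^77 = 17^(64+8+4+1) ≡ 289 (mod 307).
Check: 289² = 83521 ≡ 17 (mod 307). The two roots are 18 and 289.

18, 289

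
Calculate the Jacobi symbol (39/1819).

Reciprocity: 39 ≡ 3 and 1819 ≡ 3 (mod 4), so (39/1819) = −(1819/39).
Reduce top mod 39: now compute (25/39).
Reciprocity: 25 ≡ 1 and 39 ≡ 3 (mod 4), so (25/39) = +(39/25).
Reduce top mod 25: now compute (14/25).
Pull out 2: since 25 ≡ 1 (mod 8), (2/25) = +1.
Reciprocity: 7 ≡ 3 and 25 ≡ 1 (mod 4), so (7/25) = +(25/7).
Reduce top mod 7: now compute (4/7).
Pull out 2^2: since 7 ≡ 7 (mod 8), (2/7) = +1, so (2/7)^2 = +1.
Reached (1/7) = 1. Collecting the sign flips along the way, the symbol is -1.

-1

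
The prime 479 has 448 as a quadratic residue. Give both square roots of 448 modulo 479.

Since 479 ≡ 3 (mod 4), a square root of 448 is 448^((479+1)/4) = 448^120 mod 479.
Repeated squaring: 448^2≡3, 448^4≡9, 448^8≡81, 448^16≡334, 448^32≡428, 448^64≡206 (mod 479).
448^120 = 448^(64+32+16+8) ≡ 175 (mod 479).
Check: 175² = 30625 ≡ 448 (mod 479). The two roots are 175 and 304.

175, 304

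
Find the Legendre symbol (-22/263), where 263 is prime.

-1

First reduce: -22 ≡ 241 (mod 263).
Reciprocity: 241 ≡ 1 and 263 ≡ 3 (mod 4), so (241/263) = +(263/241).
Reduce top mod 241: now compute (22/241).
Pull out 2: since 241 ≡ 1 (mod 8), (2/241) = +1.
Reciprocity: 11 ≡ 3 and 241 ≡ 1 (mod 4), so (11/241) = +(241/11).
Reduce top mod 11: now compute (10/11).
Pull out 2: since 11 ≡ 3 (mod 8), (2/11) = -1.
Reciprocity: 5 ≡ 1 and 11 ≡ 3 (mod 4), so (5/11) = +(11/5).
Reduce top mod 5: now compute (1/5).
Reached (1/5) = 1. Collecting the sign flips along the way, the symbol is -1.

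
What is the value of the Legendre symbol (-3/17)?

Euler's criterion: (-3/17) ≡ 14^8 (mod 17).
14^2 ≡ 9 (mod 17)
14^4 ≡ 13 (mod 17)
14^8 ≡ 16 (mod 17)
14^8 = 14^(8) ≡ 16 (mod 17).
Result is 16 ≡ −1, so (-3/17) = −1.

-1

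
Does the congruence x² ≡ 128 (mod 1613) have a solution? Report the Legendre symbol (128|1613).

Pull out 2^7: since 1613 ≡ 5 (mod 8), (2/1613) = -1, so (2/1613)^7 = -1.
Reached (1/1613) = 1. Collecting the sign flips along the way, the symbol is -1.

-1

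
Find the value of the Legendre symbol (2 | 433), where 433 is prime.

1

Pull out 2: since 433 ≡ 1 (mod 8), (2/433) = +1.
Reached (1/433) = 1. Collecting the sign flips along the way, the symbol is +1.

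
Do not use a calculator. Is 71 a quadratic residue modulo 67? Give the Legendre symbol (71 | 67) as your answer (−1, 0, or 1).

First reduce: 71 ≡ 4 (mod 67).
Pull out 2^2: since 67 ≡ 3 (mod 8), (2/67) = -1, so (2/67)^2 = +1.
Reached (1/67) = 1. Collecting the sign flips along the way, the symbol is +1.

1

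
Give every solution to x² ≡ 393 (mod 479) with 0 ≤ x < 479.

65, 414

Since 479 ≡ 3 (mod 4), a square root of 393 is 393^((479+1)/4) = 393^120 mod 479.
Repeated squaring: 393^2≡211, 393^4≡453, 393^8≡197, 393^16≡10, 393^32≡100, 393^64≡420 (mod 479).
393^120 = 393^(64+32+16+8) ≡ 414 (mod 479).
Check: 414² = 171396 ≡ 393 (mod 479). The two roots are 65 and 414.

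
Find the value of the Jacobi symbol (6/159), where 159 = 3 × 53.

0

Pull out 2: since 159 ≡ 7 (mod 8), (2/159) = +1.
Reciprocity: 3 ≡ 3 and 159 ≡ 3 (mod 4), so (3/159) = −(159/3).
Reduce top mod 3: now compute (0/3).
Top reduces to 0: gcd > 1, so the symbol is 0.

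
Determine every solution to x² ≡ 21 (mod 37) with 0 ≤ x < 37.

37 ≡ 1 (mod 4), so we find a root by search.
Trying successive values, 13² = 169 ≡ 21 (mod 37). The other root is 37 − 13 = 24.

13, 24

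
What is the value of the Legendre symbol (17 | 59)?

Euler's criterion: (17/59) ≡ 17^29 (mod 59).
17^2 ≡ 53 (mod 59)
17^4 ≡ 36 (mod 59)
17^8 ≡ 57 (mod 59)
17^16 ≡ 4 (mod 59)
17^29 = 17^(16+8+4+1) ≡ 1 (mod 59).
Result is 1, so (17/59) = 1.

1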